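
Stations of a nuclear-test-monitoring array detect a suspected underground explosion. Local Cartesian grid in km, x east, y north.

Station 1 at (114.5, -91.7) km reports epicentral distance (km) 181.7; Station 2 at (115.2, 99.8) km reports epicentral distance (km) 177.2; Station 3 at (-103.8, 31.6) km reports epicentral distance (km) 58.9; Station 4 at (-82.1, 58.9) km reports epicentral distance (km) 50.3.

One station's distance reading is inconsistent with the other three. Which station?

Station 1

Solve using three stations at a time. Using Station 2, Station 3, Station 4 (subtract circle equations pairwise → linear system) gives (x, y) ≈ (-45.2, 24.5).
Distances from that point to each station vs reported:
  Station 1: calculated 197.6 vs reported 181.7 → residual 15.9 km
  Station 2: calculated 177.2 vs reported 177.2 → residual 0.0 km
  Station 3: calculated 59.0 vs reported 58.9 → residual 0.1 km
  Station 4: calculated 50.4 vs reported 50.3 → residual 0.1 km
Station 2, Station 3, Station 4 are mutually consistent (residuals ≈ 0); Station 1 is off by 15.9 km.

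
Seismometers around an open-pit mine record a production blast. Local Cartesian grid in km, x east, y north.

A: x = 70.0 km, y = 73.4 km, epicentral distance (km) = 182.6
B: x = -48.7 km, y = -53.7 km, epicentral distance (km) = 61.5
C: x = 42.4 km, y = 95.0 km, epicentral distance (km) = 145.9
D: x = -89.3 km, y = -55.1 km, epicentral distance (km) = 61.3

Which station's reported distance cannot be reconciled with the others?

Solve using three stations at a time. Using B, C, D (subtract circle equations pairwise → linear system) gives (x, y) ≈ (-71.3, 3.5).
Distances from that point to each station vs reported:
  A: calculated 157.6 vs reported 182.6 → residual 25.0 km
  B: calculated 61.5 vs reported 61.5 → residual 0.0 km
  C: calculated 145.9 vs reported 145.9 → residual 0.0 km
  D: calculated 61.3 vs reported 61.3 → residual 0.0 km
B, C, D are mutually consistent (residuals ≈ 0); A is off by 25.0 km.

A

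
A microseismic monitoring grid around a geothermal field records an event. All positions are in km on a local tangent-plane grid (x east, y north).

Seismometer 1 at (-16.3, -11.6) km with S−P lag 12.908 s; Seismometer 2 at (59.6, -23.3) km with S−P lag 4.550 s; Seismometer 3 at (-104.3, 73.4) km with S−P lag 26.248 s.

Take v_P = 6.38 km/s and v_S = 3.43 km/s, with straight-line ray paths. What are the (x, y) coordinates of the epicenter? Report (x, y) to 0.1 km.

(78.0, 5.0)

Distance from S−P lag: d = Δt · v_P v_S / (v_P − v_S) = Δt · (6.38·3.43)/(6.38−3.43) ≈ 7.4181·Δt.
So d_Seismometer 1 = 95.75, d_Seismometer 2 = 33.75, d_Seismometer 3 = 194.71 km.
Circle about each station: (x + 16.3)² + (y + 11.6)² = 95.75²; (x − 59.6)² + (y + 23.3)² = 33.75²; (x + 104.3)² + (y − 73.4)² = 194.71².
Subtracting the Seismometer 1 equation from the Seismometer 2 and Seismometer 3 equations removes the quadratic terms:
151.8 x − 23.4 y = 11723.80
-176.0 x + 170.0 y = -12878.12
Solving the 2×2 system: x ≈ 78.0, y ≈ 5.0 km.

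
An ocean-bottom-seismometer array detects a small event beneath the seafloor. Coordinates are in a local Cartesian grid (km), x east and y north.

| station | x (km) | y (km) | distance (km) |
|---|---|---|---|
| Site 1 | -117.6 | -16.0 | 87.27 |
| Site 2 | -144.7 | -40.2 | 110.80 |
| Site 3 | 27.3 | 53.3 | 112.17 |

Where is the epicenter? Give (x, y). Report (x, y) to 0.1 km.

(-33.9, -40.7)

Circle about each station: (x + 117.6)² + (y + 16.0)² = 87.27²; (x + 144.7)² + (y + 40.2)² = 110.80²; (x − 27.3)² + (y − 53.3)² = 112.17².
Subtracting pairs of circle equations eliminates x²+y² and gives linear equations (the radical axes):
-54.2 x − 48.4 y = 3807.78
289.8 x + 138.6 y = -15465.64
Solving the 2×2 system: x ≈ -33.9, y ≈ -40.7 km.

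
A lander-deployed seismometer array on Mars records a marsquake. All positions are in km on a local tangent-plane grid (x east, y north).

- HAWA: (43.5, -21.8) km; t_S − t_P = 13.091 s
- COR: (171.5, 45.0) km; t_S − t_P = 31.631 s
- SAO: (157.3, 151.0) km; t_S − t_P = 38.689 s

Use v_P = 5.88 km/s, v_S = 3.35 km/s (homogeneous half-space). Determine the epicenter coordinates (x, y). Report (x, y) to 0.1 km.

Distance from S−P lag: d = Δt · v_P v_S / (v_P − v_S) = Δt · (5.88·3.35)/(5.88−3.35) ≈ 7.7858·Δt.
So d_HAWA = 101.92, d_COR = 246.27, d_SAO = 301.22 km.
Circle about each station: (x − 43.5)² + (y + 21.8)² = 101.92²; (x − 171.5)² + (y − 45.0)² = 246.27²; (x − 157.3)² + (y − 151.0)² = 301.22².
Subtracting the HAWA equation from the COR and SAO equations removes the quadratic terms:
256.0 x + 133.6 y = -21191.47
227.6 x + 345.6 y = -35169.00
Solving the 2×2 system: x ≈ -45.2, y ≈ -72.0 km.

x ≈ -45.2 km, y ≈ -72.0 km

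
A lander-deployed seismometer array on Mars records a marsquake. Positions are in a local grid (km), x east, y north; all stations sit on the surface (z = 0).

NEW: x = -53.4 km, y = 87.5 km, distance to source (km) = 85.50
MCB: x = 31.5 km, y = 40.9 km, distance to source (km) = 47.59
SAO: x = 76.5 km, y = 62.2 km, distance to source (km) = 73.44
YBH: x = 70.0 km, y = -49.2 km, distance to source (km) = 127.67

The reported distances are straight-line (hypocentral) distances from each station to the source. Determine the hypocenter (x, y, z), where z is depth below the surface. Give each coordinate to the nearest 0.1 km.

Each station gives a sphere (x−x_i)² + (y−y_i)² + z² = d_i² (stations at z=0).
Subtracting the NEW sphere from MCB and SAO: z² cancels, leaving linear equations in x and y:
169.8 x − 93.2 y = -2797.31
259.8 x − 50.6 y = 1130.10
Solving: x ≈ 15.803, y ≈ 58.806 km (keep extra digits for the depth step; rounded: 15.8, 58.8).
Then from the NEW sphere: z² = 85.50² − (x + 53.4)² − (y − 87.5)² with x = 15.803, y = 58.806, so z ≈ 41.205 ≈ 41.2 km.
Check against YBH (with the unrounded solution): distance 127.67 ≈ 127.67 km. ✓

(15.8, 58.8, 41.2)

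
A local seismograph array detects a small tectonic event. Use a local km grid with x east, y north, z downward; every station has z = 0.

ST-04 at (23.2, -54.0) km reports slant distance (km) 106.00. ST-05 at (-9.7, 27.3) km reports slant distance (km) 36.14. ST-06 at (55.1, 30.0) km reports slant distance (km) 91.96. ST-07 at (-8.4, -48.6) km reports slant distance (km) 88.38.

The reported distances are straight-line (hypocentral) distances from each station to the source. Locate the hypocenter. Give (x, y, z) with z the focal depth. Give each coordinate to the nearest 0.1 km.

Each station gives a sphere (x−x_i)² + (y−y_i)² + z² = d_i² (stations at z=0).
Subtracting the ST-04 sphere from ST-05 and ST-06: z² cancels, leaving linear equations in x and y:
-65.8 x + 162.6 y = 7315.04
63.8 x + 168.0 y = 3261.13
Solving: x ≈ -32.605, y ≈ 31.794 km (keep extra digits for the depth step; rounded: -32.6, 31.8).
Then from the ST-04 sphere: z² = 106.00² − (x − 23.2)² − (y + 54.0)² with x = -32.605, y = 31.794, so z ≈ 27.590 ≈ 27.6 km.
Check against ST-07 (with the unrounded solution): distance 88.38 ≈ 88.38 km. ✓

(-32.6, 31.8, 27.6)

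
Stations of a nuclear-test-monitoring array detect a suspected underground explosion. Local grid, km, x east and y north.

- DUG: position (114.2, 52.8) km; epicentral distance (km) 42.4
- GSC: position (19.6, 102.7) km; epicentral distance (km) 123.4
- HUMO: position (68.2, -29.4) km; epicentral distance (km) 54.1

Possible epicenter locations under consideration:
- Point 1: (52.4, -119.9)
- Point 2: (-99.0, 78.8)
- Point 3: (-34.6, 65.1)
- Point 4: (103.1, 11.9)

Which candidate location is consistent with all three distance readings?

Point 4

For each candidate, compare |candidate − station| to the reported distance:
Point 1: residuals DUG 141.0, GSC 101.6, HUMO 37.8 → max 141.0 km
Point 2: residuals DUG 172.4, GSC 2.4, HUMO 145.1 → max 172.4 km
Point 3: residuals DUG 106.9, GSC 57.4, HUMO 85.5 → max 106.9 km
Point 4: residuals DUG 0.0, GSC 0.0, HUMO 0.0 → max 0.0 km
Only Point 4 has all residuals ≈ 0.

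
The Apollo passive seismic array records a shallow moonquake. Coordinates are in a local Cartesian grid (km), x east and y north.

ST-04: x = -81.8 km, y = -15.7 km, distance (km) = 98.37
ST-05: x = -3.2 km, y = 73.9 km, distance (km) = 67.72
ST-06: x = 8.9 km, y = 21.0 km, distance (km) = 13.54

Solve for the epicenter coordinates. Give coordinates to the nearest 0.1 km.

13.6 km east, 8.3 km north

Circle about each station: (x + 81.8)² + (y + 15.7)² = 98.37²; (x + 3.2)² + (y − 73.9)² = 67.72²; (x − 8.9)² + (y − 21.0)² = 13.54².
Subtracting pairs of circle equations eliminates x²+y² and gives linear equations (the radical axes):
157.2 x + 179.2 y = 3624.38
181.4 x + 73.4 y = 3075.81
Solving the 2×2 system: x ≈ 13.6, y ≈ 8.3 km.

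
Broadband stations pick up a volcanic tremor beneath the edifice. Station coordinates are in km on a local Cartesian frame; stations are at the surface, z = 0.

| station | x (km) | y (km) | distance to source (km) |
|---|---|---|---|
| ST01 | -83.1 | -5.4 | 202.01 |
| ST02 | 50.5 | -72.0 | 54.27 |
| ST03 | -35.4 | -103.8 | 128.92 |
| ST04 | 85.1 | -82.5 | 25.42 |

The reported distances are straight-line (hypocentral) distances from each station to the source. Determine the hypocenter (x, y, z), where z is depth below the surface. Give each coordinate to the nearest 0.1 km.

(93.0, -103.7, 11.6)

Each station gives a sphere (x−x_i)² + (y−y_i)² + z² = d_i² (stations at z=0).
Subtracting the ST01 sphere from ST02 and ST03: z² cancels, leaving linear equations in x and y:
267.2 x − 133.2 y = 38662.29
95.4 x − 196.8 y = 29280.50
Solving: x ≈ 92.999, y ≈ -103.701 km (keep extra digits for the depth step; rounded: 93.0, -103.7).
Then from the ST01 sphere: z² = 202.01² − (x + 83.1)² − (y + 5.4)² with x = 92.999, y = -103.701, so z ≈ 11.580 ≈ 11.6 km.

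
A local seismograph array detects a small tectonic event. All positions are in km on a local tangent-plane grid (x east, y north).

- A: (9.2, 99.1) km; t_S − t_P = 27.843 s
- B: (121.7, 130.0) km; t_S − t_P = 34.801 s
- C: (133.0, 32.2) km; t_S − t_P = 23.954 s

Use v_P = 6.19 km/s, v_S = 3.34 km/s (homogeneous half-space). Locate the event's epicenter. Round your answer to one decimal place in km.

23.1 km east, -102.4 km north

Distance from S−P lag: d = Δt · v_P v_S / (v_P − v_S) = Δt · (6.19·3.34)/(6.19−3.34) ≈ 7.2542·Δt.
So d_A = 201.98, d_B = 252.46, d_C = 173.77 km.
Circle about each station: (x − 9.2)² + (y − 99.1)² = 201.98²; (x − 121.7)² + (y − 130.0)² = 252.46²; (x − 133.0)² + (y − 32.2)² = 173.77².
Subtracting the A equation from the B and C equations removes the quadratic terms:
225.0 x + 61.8 y = -1134.69
247.6 x − 133.8 y = 19420.30
Solving the 2×2 system: x ≈ 23.1, y ≈ -102.4 km.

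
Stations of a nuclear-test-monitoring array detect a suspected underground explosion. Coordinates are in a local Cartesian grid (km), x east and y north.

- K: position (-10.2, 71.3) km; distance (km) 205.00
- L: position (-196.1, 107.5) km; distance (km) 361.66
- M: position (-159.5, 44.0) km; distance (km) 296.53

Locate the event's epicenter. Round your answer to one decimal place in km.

98.2 km east, -102.7 km north

Circle about each station: (x + 10.2)² + (y − 71.3)² = 205.00²; (x + 196.1)² + (y − 107.5)² = 361.66²; (x + 159.5)² + (y − 44.0)² = 296.53².
Subtracting pairs of circle equations eliminates x²+y² and gives linear equations (the radical axes):
-371.8 x + 72.4 y = -43949.23
-298.6 x − 54.6 y = -23716.52
Solving the 2×2 system: x ≈ 98.2, y ≈ -102.7 km.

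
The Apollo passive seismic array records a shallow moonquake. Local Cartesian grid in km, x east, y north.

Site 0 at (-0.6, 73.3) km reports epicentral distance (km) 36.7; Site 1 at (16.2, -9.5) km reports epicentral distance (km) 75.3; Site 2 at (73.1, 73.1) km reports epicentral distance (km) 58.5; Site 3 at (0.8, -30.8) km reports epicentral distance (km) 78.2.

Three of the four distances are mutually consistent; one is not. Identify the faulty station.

Solve using three stations at a time. Using Site 0, Site 2, Site 3 (subtract circle equations pairwise → linear system) gives (x, y) ≈ (22.1, 44.4).
Distances from that point to each station vs reported:
  Site 0: calculated 36.7 vs reported 36.7 → residual 0.0 km
  Site 1: calculated 54.3 vs reported 75.3 → residual 21.0 km
  Site 2: calculated 58.5 vs reported 58.5 → residual 0.0 km
  Site 3: calculated 78.2 vs reported 78.2 → residual 0.0 km
Site 0, Site 2, Site 3 are mutually consistent (residuals ≈ 0); Site 1 is off by 21.0 km.

Site 1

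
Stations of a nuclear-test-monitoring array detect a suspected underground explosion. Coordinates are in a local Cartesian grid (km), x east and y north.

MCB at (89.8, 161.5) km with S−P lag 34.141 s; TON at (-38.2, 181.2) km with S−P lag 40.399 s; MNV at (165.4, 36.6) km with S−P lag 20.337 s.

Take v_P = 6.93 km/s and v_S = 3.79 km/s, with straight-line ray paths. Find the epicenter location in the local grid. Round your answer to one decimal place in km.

Distance from S−P lag: d = Δt · v_P v_S / (v_P − v_S) = Δt · (6.93·3.79)/(6.93−3.79) ≈ 8.3646·Δt.
So d_MCB = 285.57, d_TON = 337.92, d_MNV = 170.11 km.
Circle about each station: (x − 89.8)² + (y − 161.5)² = 285.57²; (x + 38.2)² + (y − 181.2)² = 337.92²; (x − 165.4)² + (y − 36.6)² = 170.11².
Subtracting pairs of circle equations eliminates x²+y² and gives linear equations (the radical axes):
-256.0 x + 39.4 y = -32493.31
151.2 x − 249.8 y = 47163.24
Solving the 2×2 system: x ≈ 107.9, y ≈ -123.5 km.

(107.9, -123.5)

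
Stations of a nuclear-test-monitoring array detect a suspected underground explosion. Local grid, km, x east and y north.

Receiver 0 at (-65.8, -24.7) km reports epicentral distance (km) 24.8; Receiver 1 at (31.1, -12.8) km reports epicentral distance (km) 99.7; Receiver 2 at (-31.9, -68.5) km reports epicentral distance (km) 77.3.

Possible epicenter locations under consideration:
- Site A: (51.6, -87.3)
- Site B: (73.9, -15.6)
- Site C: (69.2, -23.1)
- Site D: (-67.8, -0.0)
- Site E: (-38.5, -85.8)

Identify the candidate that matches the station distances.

Site D

For each candidate, compare |candidate − station| to the reported distance:
Site A: residuals Receiver 0 108.2, Receiver 1 22.4, Receiver 2 8.3 → max 108.2 km
Site B: residuals Receiver 0 115.2, Receiver 1 56.8, Receiver 2 41.0 → max 115.2 km
Site C: residuals Receiver 0 110.2, Receiver 1 60.2, Receiver 2 33.5 → max 110.2 km
Site D: residuals Receiver 0 0.0, Receiver 1 0.0, Receiver 2 0.0 → max 0.0 km
Site E: residuals Receiver 0 42.1, Receiver 1 1.2, Receiver 2 58.8 → max 58.8 km
Only Site D has all residuals ≈ 0.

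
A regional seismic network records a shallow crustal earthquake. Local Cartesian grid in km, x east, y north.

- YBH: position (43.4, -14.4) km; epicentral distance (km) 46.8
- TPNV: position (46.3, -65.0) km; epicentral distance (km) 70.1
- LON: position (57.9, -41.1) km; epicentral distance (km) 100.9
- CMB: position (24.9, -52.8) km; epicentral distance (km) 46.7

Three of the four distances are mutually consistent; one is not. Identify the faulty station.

Solve using three stations at a time. Using YBH, TPNV, CMB (subtract circle equations pairwise → linear system) gives (x, y) ≈ (-3.5, -15.6).
Distances from that point to each station vs reported:
  YBH: calculated 47.0 vs reported 46.8 → residual 0.2 km
  TPNV: calculated 70.2 vs reported 70.1 → residual 0.1 km
  LON: calculated 66.5 vs reported 100.9 → residual 34.4 km
  CMB: calculated 46.9 vs reported 46.7 → residual 0.2 km
YBH, TPNV, CMB are mutually consistent (residuals ≈ 0); LON is off by 34.4 km.

LON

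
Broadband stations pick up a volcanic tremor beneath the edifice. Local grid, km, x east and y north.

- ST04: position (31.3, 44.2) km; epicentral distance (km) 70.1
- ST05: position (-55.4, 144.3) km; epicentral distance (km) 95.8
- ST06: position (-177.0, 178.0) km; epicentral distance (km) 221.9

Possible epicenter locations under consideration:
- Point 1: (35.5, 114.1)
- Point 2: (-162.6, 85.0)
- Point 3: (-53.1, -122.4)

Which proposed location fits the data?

Point 1

For each candidate, compare |candidate − station| to the reported distance:
Point 1: residuals ST04 0.1, ST05 0.0, ST06 0.0 → max 0.1 km
Point 2: residuals ST04 128.0, ST05 26.7, ST06 127.8 → max 128.0 km
Point 3: residuals ST04 116.7, ST05 170.9, ST06 103.0 → max 170.9 km
Only Point 1 has all residuals ≈ 0.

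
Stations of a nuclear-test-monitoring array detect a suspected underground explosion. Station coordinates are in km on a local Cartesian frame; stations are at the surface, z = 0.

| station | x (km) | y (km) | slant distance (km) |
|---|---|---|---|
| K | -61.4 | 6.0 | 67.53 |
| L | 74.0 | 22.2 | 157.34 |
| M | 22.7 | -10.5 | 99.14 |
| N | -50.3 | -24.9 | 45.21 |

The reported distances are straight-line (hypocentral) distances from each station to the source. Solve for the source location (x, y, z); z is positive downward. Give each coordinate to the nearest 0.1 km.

x ≈ -60.4 km, y ≈ -51.8 km, depth ≈ 34.9 km

Each station gives a sphere (x−x_i)² + (y−y_i)² + z² = d_i² (stations at z=0).
Subtracting the K sphere from L and M: z² cancels, leaving linear equations in x and y:
270.8 x + 32.4 y = -18032.69
168.2 x − 33.0 y = -8448.86
Solving: x ≈ -60.393, y ≈ -51.796 km (keep extra digits for the depth step; rounded: -60.4, -51.8).
Then from the K sphere: z² = 67.53² − (x + 61.4)² − (y − 6.0)² with x = -60.393, y = -51.796, so z ≈ 34.913 ≈ 34.9 km.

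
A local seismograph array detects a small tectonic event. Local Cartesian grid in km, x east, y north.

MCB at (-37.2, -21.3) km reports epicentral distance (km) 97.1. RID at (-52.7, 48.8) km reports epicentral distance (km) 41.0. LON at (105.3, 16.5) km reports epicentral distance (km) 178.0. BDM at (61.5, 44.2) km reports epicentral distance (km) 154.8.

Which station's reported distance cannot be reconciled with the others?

LON

Solve using three stations at a time. Using MCB, RID, BDM (subtract circle equations pairwise → linear system) gives (x, y) ≈ (-92.7, 58.5).
Distances from that point to each station vs reported:
  MCB: calculated 97.2 vs reported 97.1 → residual 0.1 km
  RID: calculated 41.1 vs reported 41.0 → residual 0.1 km
  LON: calculated 202.4 vs reported 178.0 → residual 24.4 km
  BDM: calculated 154.8 vs reported 154.8 → residual 0.0 km
MCB, RID, BDM are mutually consistent (residuals ≈ 0); LON is off by 24.4 km.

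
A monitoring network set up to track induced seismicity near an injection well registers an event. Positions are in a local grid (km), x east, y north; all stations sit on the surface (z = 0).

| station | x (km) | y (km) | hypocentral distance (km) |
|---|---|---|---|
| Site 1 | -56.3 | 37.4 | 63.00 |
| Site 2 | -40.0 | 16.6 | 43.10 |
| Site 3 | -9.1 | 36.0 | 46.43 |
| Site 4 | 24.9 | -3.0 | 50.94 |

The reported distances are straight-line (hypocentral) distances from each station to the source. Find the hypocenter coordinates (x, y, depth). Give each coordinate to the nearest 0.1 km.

x ≈ -14.5 km, y ≈ 2.6 km, depth ≈ 31.8 km

Each station gives a sphere (x−x_i)² + (y−y_i)² + z² = d_i² (stations at z=0).
Subtracting the Site 1 sphere from Site 2 and Site 3: z² cancels, leaving linear equations in x and y:
32.6 x − 41.6 y = -581.50
94.4 x − 2.8 y = -1376.38
Solving: x ≈ -14.503, y ≈ 2.613 km (keep extra digits for the depth step; rounded: -14.5, 2.6).
Then from the Site 1 sphere: z² = 63.00² − (x + 56.3)² − (y − 37.4)² with x = -14.503, y = 2.613, so z ≈ 31.810 ≈ 31.8 km.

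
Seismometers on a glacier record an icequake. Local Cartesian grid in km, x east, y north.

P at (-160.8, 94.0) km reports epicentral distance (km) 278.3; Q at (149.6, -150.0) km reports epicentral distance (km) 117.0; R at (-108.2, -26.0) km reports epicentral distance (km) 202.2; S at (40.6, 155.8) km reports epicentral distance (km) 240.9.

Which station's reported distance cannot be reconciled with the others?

Solve using three stations at a time. Using P, Q, S (subtract circle equations pairwise → linear system) gives (x, y) ≈ (52.5, -84.8).
Distances from that point to each station vs reported:
  P: calculated 278.3 vs reported 278.3 → residual 0.0 km
  Q: calculated 117.0 vs reported 117.0 → residual 0.0 km
  R: calculated 171.1 vs reported 202.2 → residual 31.1 km
  S: calculated 240.9 vs reported 240.9 → residual 0.0 km
P, Q, S are mutually consistent (residuals ≈ 0); R is off by 31.1 km.

R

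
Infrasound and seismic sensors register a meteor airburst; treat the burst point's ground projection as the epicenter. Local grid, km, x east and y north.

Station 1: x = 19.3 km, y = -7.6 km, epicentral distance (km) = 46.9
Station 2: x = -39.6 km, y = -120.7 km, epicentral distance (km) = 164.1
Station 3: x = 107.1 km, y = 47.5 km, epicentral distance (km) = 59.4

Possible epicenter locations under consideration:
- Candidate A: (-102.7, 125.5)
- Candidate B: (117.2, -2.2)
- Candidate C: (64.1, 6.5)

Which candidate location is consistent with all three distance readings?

For each candidate, compare |candidate − station| to the reported distance:
Candidate A: residuals Station 1 133.7, Station 2 90.1, Station 3 164.4 → max 164.4 km
Candidate B: residuals Station 1 51.1, Station 2 32.4, Station 3 8.7 → max 51.1 km
Candidate C: residuals Station 1 0.1, Station 2 0.0, Station 3 0.0 → max 0.1 km
Only Candidate C has all residuals ≈ 0.

Candidate C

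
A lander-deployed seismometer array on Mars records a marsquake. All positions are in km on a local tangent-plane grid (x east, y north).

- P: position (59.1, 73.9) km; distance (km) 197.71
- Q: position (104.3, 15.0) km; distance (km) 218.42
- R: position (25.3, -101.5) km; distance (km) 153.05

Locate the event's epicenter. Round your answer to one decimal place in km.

Circle about each station: (x − 59.1)² + (y − 73.9)² = 197.71²; (x − 104.3)² + (y − 15.0)² = 218.42²; (x − 25.3)² + (y + 101.5)² = 153.05².
Subtracting the P equation from the Q and R equations removes the quadratic terms:
90.4 x − 117.8 y = -6468.58
-67.6 x − 350.8 y = 17653.26
Solving the 2×2 system: x ≈ -109.6, y ≈ -29.2 km.
Check against P (with the unrounded x, y): √((x − 59.1)²+(y − 73.9)²) = 197.72 ≈ 197.71 km. ✓

(-109.6, -29.2)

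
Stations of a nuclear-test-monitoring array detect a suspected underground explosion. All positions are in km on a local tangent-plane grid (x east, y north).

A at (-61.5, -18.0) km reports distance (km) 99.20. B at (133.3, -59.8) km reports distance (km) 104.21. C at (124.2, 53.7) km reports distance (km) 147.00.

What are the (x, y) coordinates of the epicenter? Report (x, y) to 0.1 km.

x ≈ 29.1 km, y ≈ -58.4 km

Circle about each station: (x + 61.5)² + (y + 18.0)² = 99.20²; (x − 133.3)² + (y + 59.8)² = 104.21²; (x − 124.2)² + (y − 53.7)² = 147.00².
Subtracting the A equation from the B and C equations removes the quadratic terms:
389.6 x − 83.6 y = 16219.60
371.4 x + 143.4 y = 2434.72
Solving the 2×2 system: x ≈ 29.1, y ≈ -58.4 km.
Check against A (with the unrounded x, y): √((x + 61.5)²+(y + 18.0)²) = 99.20 ≈ 99.20 km. ✓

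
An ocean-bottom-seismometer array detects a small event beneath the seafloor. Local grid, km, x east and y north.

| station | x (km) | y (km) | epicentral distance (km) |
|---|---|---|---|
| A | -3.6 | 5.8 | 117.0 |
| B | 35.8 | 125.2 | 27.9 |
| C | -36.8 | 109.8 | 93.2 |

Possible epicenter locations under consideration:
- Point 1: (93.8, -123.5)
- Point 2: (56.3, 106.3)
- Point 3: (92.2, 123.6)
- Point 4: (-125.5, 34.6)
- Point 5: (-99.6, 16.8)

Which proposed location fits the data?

For each candidate, compare |candidate − station| to the reported distance:
Point 1: residuals A 44.9, B 227.5, C 174.2 → max 227.5 km
Point 2: residuals A 0.0, B 0.0, C 0.0 → max 0.0 km
Point 3: residuals A 34.8, B 28.5, C 36.5 → max 36.5 km
Point 4: residuals A 8.3, B 157.1, C 23.1 → max 157.1 km
Point 5: residuals A 20.4, B 145.5, C 19.0 → max 145.5 km
Only Point 2 has all residuals ≈ 0.

Point 2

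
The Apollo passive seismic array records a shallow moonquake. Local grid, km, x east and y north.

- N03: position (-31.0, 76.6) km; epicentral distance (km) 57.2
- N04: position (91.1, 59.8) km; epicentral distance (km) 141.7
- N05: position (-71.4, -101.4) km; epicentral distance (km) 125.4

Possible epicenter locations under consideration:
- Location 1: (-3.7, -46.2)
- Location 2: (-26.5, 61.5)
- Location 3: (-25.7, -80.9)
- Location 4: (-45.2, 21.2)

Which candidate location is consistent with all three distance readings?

Location 4

For each candidate, compare |candidate − station| to the reported distance:
Location 1: residuals N03 68.6, N04 0.5, N05 38.0 → max 68.6 km
Location 2: residuals N03 41.4, N04 24.1, N05 43.6 → max 43.6 km
Location 3: residuals N03 100.4, N04 41.2, N05 75.3 → max 100.4 km
Location 4: residuals N03 0.0, N04 0.0, N05 0.0 → max 0.0 km
Only Location 4 has all residuals ≈ 0.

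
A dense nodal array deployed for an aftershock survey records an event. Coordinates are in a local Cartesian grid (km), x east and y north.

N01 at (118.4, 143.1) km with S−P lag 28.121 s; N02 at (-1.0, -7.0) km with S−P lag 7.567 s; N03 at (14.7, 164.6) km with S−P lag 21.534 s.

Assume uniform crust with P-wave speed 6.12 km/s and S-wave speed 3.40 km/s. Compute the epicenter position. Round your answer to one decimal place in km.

x ≈ -54.5 km, y ≈ 15.1 km

Distance from S−P lag: d = Δt · v_P v_S / (v_P − v_S) = Δt · (6.12·3.40)/(6.12−3.40) ≈ 7.6500·Δt.
So d_N01 = 215.13, d_N02 = 57.89, d_N03 = 164.74 km.
Circle about each station: (x − 118.4)² + (y − 143.1)² = 215.13²; (x + 1.0)² + (y + 7.0)² = 57.89²; (x − 14.7)² + (y − 164.6)² = 164.74².
Subtracting pairs of circle equations eliminates x²+y² and gives linear equations (the radical axes):
-238.8 x − 300.2 y = 8483.49
-207.4 x + 43.0 y = 11954.73
Solving the 2×2 system: x ≈ -54.5, y ≈ 15.1 km.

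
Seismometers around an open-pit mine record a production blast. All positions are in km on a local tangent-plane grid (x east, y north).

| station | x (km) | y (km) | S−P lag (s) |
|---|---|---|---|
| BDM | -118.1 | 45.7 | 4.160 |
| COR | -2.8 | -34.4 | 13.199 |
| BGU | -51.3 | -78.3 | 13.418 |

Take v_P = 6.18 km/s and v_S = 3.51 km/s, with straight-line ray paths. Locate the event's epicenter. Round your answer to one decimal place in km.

Distance from S−P lag: d = Δt · v_P v_S / (v_P − v_S) = Δt · (6.18·3.51)/(6.18−3.51) ≈ 8.1243·Δt.
So d_BDM = 33.80, d_COR = 107.23, d_BGU = 109.01 km.
Circle about each station: (x + 118.1)² + (y − 45.7)² = 33.80²; (x + 2.8)² + (y + 34.4)² = 107.23²; (x + 51.3)² + (y + 78.3)² = 109.01².
Subtracting the BDM equation from the COR and BGU equations removes the quadratic terms:
230.6 x − 160.2 y = -25200.73
133.6 x − 248.0 y = -18014.26
Solving the 2×2 system: x ≈ -94.0, y ≈ 22.0 km.
Check against BDM (with the unrounded x, y): √((x + 118.1)²+(y − 45.7)²) = 33.80 ≈ 33.80 km. ✓

(-94.0, 22.0)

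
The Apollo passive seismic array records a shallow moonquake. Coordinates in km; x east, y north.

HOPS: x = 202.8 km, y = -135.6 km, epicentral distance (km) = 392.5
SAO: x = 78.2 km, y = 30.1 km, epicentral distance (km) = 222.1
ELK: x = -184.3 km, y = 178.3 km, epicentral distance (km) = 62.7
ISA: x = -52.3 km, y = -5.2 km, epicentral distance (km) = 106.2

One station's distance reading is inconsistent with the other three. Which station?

ELK

Solve using three stations at a time. Using HOPS, SAO, ISA (subtract circle equations pairwise → linear system) gives (x, y) ≈ (-143.0, 50.1).
Distances from that point to each station vs reported:
  HOPS: calculated 392.5 vs reported 392.5 → residual 0.0 km
  SAO: calculated 222.1 vs reported 222.1 → residual 0.0 km
  ELK: calculated 134.7 vs reported 62.7 → residual 72.0 km
  ISA: calculated 106.2 vs reported 106.2 → residual 0.0 km
HOPS, SAO, ISA are mutually consistent (residuals ≈ 0); ELK is off by 72.0 km.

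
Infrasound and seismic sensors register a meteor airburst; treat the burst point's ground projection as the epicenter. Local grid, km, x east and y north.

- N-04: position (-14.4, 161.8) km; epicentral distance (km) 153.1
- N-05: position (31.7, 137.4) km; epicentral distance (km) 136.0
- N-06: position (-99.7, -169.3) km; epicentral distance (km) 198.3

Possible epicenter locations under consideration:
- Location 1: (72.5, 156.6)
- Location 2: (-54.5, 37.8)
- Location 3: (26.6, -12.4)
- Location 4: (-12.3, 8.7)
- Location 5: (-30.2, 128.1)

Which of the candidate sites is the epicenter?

Location 4

For each candidate, compare |candidate − station| to the reported distance:
Location 1: residuals N-04 66.0, N-05 90.9, N-06 170.3 → max 170.3 km
Location 2: residuals N-04 22.8, N-05 4.3, N-06 13.7 → max 22.8 km
Location 3: residuals N-04 25.9, N-05 13.9, N-06 3.1 → max 25.9 km
Location 4: residuals N-04 0.0, N-05 0.0, N-06 0.0 → max 0.0 km
Location 5: residuals N-04 115.9, N-05 73.4, N-06 107.1 → max 115.9 km
Only Location 4 has all residuals ≈ 0.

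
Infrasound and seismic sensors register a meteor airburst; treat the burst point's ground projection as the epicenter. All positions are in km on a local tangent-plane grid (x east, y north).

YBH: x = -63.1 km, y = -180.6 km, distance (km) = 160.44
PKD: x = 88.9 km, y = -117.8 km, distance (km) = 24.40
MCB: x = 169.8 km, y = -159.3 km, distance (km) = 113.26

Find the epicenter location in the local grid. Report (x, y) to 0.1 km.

(74.5, -98.1)

Circle about each station: (x + 63.1)² + (y + 180.6)² = 160.44²; (x − 88.9)² + (y + 117.8)² = 24.40²; (x − 169.8)² + (y + 159.3)² = 113.26².
Subtracting pairs of circle equations eliminates x²+y² and gives linear equations (the radical axes):
304.0 x + 125.6 y = 10327.71
465.8 x + 42.6 y = 30523.73
Solving the 2×2 system: x ≈ 74.5, y ≈ -98.1 km.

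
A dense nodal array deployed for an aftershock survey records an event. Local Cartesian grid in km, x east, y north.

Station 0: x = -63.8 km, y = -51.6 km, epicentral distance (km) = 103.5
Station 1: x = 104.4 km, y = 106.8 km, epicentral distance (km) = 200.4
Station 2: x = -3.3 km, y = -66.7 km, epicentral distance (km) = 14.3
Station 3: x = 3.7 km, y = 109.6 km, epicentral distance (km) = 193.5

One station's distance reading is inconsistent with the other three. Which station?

Solve using three stations at a time. Using Station 0, Station 1, Station 3 (subtract circle equations pairwise → linear system) gives (x, y) ≈ (35.3, -81.3).
Distances from that point to each station vs reported:
  Station 0: calculated 103.4 vs reported 103.5 → residual 0.1 km
  Station 1: calculated 200.4 vs reported 200.4 → residual 0.0 km
  Station 2: calculated 41.2 vs reported 14.3 → residual 26.9 km
  Station 3: calculated 193.5 vs reported 193.5 → residual 0.0 km
Station 0, Station 1, Station 3 are mutually consistent (residuals ≈ 0); Station 2 is off by 26.9 km.

Station 2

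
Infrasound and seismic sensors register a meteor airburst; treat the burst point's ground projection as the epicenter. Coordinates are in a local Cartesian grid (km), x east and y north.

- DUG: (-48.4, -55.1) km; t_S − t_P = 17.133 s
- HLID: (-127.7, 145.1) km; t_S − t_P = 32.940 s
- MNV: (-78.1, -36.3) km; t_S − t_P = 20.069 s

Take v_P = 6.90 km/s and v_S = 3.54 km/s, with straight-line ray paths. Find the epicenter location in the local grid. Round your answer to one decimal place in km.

(63.1, 0.4)

Distance from S−P lag: d = Δt · v_P v_S / (v_P − v_S) = Δt · (6.90·3.54)/(6.90−3.54) ≈ 7.2696·Δt.
So d_DUG = 124.55, d_HLID = 239.46, d_MNV = 145.89 km.
Circle about each station: (x + 48.4)² + (y + 55.1)² = 124.55²; (x + 127.7)² + (y − 145.1)² = 239.46²; (x + 78.1)² + (y + 36.3)² = 145.89².
Subtracting the DUG equation from the HLID and MNV equations removes the quadratic terms:
-158.6 x + 400.4 y = -9845.66
-59.4 x + 37.6 y = -3732.46
Solving the 2×2 system: x ≈ 63.1, y ≈ 0.4 km.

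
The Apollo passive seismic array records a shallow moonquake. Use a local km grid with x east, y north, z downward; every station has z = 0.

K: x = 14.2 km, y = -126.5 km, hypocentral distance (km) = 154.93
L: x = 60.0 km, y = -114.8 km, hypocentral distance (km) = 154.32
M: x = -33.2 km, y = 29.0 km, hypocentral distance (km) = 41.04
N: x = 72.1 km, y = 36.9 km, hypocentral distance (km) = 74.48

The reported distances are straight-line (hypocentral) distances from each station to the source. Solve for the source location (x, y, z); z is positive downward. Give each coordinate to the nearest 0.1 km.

Each station gives a sphere (x−x_i)² + (y−y_i)² + z² = d_i² (stations at z=0).
Subtracting the K sphere from L and M: z² cancels, leaving linear equations in x and y:
91.6 x + 23.4 y = 763.79
-94.8 x + 311.0 y = 8058.37
Solving: x ≈ 1.595, y ≈ 26.397 km (keep extra digits for the depth step; rounded: 1.6, 26.4).
Then from the K sphere: z² = 154.93² − (x − 14.2)² − (y + 126.5)² with x = 1.595, y = 26.397, so z ≈ 21.608 ≈ 21.6 km.

x ≈ 1.6 km, y ≈ 26.4 km, depth ≈ 21.6 km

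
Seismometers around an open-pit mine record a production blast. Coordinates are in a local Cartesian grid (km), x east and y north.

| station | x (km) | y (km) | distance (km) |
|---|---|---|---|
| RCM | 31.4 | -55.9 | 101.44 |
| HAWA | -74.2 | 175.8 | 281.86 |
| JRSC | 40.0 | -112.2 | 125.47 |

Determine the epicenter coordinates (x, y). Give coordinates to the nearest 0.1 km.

Circle about each station: (x − 31.4)² + (y + 55.9)² = 101.44²; (x + 74.2)² + (y − 175.8)² = 281.86²; (x − 40.0)² + (y + 112.2)² = 125.47².
Subtracting the RCM equation from the HAWA and JRSC equations removes the quadratic terms:
-211.2 x + 463.4 y = -36854.48
17.2 x − 112.6 y = 4625.42
Solving the 2×2 system: x ≈ 126.9, y ≈ -21.7 km.
Check against RCM (with the unrounded x, y): √((x − 31.4)²+(y + 55.9)²) = 101.44 ≈ 101.44 km. ✓

(126.9, -21.7)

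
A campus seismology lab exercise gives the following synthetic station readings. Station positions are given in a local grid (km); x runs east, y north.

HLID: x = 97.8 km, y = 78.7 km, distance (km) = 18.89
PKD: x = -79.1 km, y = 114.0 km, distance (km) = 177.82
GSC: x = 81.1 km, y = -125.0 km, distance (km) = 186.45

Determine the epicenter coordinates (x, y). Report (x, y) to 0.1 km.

x ≈ 90.7 km, y ≈ 61.2 km

Circle about each station: (x − 97.8)² + (y − 78.7)² = 18.89²; (x + 79.1)² + (y − 114.0)² = 177.82²; (x − 81.1)² + (y + 125.0)² = 186.45².
Subtracting the HLID equation from the PKD and GSC equations removes the quadratic terms:
-353.8 x + 70.6 y = -27768.84
-33.4 x − 407.4 y = -27963.09
Solving the 2×2 system: x ≈ 90.7, y ≈ 61.2 km.
Check against HLID (with the unrounded x, y): √((x − 97.8)²+(y − 78.7)²) = 18.88 ≈ 18.89 km. ✓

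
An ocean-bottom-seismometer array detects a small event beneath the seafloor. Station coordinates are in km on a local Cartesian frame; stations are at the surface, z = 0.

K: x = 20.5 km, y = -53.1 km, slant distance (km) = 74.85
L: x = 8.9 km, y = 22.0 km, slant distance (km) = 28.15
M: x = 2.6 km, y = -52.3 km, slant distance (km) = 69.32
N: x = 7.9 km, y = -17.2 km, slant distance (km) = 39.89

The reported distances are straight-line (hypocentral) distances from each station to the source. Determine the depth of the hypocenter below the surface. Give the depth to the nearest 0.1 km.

Each station gives a sphere (x−x_i)² + (y−y_i)² + z² = d_i² (stations at z=0).
Subtracting the K sphere from L and M: z² cancels, leaving linear equations in x and y:
-23.2 x + 150.2 y = 2133.45
-35.8 x + 1.6 y = 299.45
Solving: x ≈ -7.783, y ≈ 13.002 km (keep extra digits for the depth step; rounded: -7.8, 13.0).
Then from the K sphere: z² = 74.85² − (x − 20.5)² − (y + 53.1)² with x = -7.783, y = 13.002, so z ≈ 20.812 ≈ 20.8 km.

20.8 km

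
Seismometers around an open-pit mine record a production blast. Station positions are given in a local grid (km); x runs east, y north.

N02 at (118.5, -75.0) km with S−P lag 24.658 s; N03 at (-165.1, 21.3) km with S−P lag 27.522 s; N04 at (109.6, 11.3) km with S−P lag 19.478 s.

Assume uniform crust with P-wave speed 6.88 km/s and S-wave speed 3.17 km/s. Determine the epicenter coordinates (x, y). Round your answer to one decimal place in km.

-4.5 km east, 1.7 km north

Distance from S−P lag: d = Δt · v_P v_S / (v_P − v_S) = Δt · (6.88·3.17)/(6.88−3.17) ≈ 5.8786·Δt.
So d_N02 = 144.95, d_N03 = 161.79, d_N04 = 114.50 km.
Circle about each station: (x − 118.5)² + (y + 75.0)² = 144.95²; (x + 165.1)² + (y − 21.3)² = 161.79²; (x − 109.6)² + (y − 11.3)² = 114.50².
Subtracting pairs of circle equations eliminates x²+y² and gives linear equations (the radical axes):
-567.2 x + 192.6 y = 2878.95
-17.8 x + 172.6 y = 372.85
Solving the 2×2 system: x ≈ -4.5, y ≈ 1.7 km.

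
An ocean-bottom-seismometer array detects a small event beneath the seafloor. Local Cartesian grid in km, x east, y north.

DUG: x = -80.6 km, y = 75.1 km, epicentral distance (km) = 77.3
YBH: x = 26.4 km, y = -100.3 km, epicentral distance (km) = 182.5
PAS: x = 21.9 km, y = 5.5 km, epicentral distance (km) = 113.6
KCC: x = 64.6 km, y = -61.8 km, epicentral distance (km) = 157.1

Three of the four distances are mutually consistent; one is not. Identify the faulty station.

PAS

Solve using three stations at a time. Using DUG, YBH, KCC (subtract circle equations pairwise → linear system) gives (x, y) ≈ (-3.6, 79.7).
Distances from that point to each station vs reported:
  DUG: calculated 77.2 vs reported 77.3 → residual 0.1 km
  YBH: calculated 182.4 vs reported 182.5 → residual 0.1 km
  PAS: calculated 78.4 vs reported 113.6 → residual 35.2 km
  KCC: calculated 157.0 vs reported 157.1 → residual 0.1 km
DUG, YBH, KCC are mutually consistent (residuals ≈ 0); PAS is off by 35.2 km.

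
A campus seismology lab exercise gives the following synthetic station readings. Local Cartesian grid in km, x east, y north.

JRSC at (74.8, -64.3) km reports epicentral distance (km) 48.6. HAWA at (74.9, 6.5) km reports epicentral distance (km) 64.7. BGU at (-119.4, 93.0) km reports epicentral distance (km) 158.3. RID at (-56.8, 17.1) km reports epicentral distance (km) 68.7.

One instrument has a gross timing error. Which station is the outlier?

JRSC

Solve using three stations at a time. Using HAWA, BGU, RID (subtract circle equations pairwise → linear system) gives (x, y) ≈ (10.3, 2.2).
Distances from that point to each station vs reported:
  JRSC: calculated 92.7 vs reported 48.6 → residual 44.1 km
  HAWA: calculated 64.7 vs reported 64.7 → residual 0.0 km
  BGU: calculated 158.3 vs reported 158.3 → residual 0.0 km
  RID: calculated 68.7 vs reported 68.7 → residual 0.0 km
HAWA, BGU, RID are mutually consistent (residuals ≈ 0); JRSC is off by 44.1 km.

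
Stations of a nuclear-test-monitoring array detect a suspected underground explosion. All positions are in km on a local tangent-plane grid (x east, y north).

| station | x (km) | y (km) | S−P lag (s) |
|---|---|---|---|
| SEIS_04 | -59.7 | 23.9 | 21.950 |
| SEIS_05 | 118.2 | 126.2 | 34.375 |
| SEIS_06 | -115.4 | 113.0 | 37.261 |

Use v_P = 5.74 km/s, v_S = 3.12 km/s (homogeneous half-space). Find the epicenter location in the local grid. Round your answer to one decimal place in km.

Distance from S−P lag: d = Δt · v_P v_S / (v_P − v_S) = Δt · (5.74·3.12)/(5.74−3.12) ≈ 6.8354·Δt.
So d_SEIS_04 = 150.04, d_SEIS_05 = 234.97, d_SEIS_06 = 254.69 km.
Circle about each station: (x + 59.7)² + (y − 23.9)² = 150.04²; (x − 118.2)² + (y − 126.2)² = 234.97²; (x + 115.4)² + (y − 113.0)² = 254.69².
Subtracting the SEIS_04 equation from the SEIS_05 and SEIS_06 equations removes the quadratic terms:
355.8 x + 204.6 y = -6936.52
-111.4 x + 178.2 y = -20404.13
Solving the 2×2 system: x ≈ 34.1, y ≈ -93.2 km.
Check against SEIS_04 (with the unrounded x, y): √((x + 59.7)²+(y − 23.9)²) = 150.02 ≈ 150.04 km. ✓

(34.1, -93.2)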